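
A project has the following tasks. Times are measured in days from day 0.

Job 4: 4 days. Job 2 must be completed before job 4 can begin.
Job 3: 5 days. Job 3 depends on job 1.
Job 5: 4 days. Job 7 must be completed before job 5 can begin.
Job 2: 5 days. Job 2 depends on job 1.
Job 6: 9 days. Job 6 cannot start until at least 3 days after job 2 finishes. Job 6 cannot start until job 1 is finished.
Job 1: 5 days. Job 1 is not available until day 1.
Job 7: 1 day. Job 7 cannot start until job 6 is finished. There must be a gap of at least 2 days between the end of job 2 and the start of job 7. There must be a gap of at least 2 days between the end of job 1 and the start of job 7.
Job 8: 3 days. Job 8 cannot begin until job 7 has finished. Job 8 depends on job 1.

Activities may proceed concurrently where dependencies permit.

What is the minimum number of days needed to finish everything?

Job 1 waits on its own release at day 1, so it starts at day 1 and finishes at 1 + 5 = day 6.
After job 1 (finishes day 6), job 3 can start at day 6 and finishes at day 11.
After job 1 (finishes day 6), job 2 can start at day 6 and finishes at day 11.
Job 6 cannot start until job 2 (finishes day 11, plus 3-day gap → day 14); job 1 (finishes day 6). The controlling bound is day 14, so job 6 finishes at 14 + 9 = day 23.
Job 7 has to wait for job 6 (finishes day 23); job 2 (finishes day 11, plus 2-day gap → day 13); job 1 (finishes day 6, plus 2-day gap → day 8). The latest of these is day 23, so job 7 runs day 23 to 23 + 1 = day 24.
For job 8: job 7 (finishes day 24); job 1 (finishes day 6). Taking the maximum gives a start of day 24, and it finishes at 24 + 3 = day 27.
After job 7 (finishes day 24), job 5 can start at day 24 and finishes at day 28.
Job 4 cannot begin until job 2 (finishes day 11). It runs from day 11 to 11 + 4 = day 15.
All tasks are finished once the last one completes. Finish times: Job 1 at 6, Job 2 at 11, Job 3 at 11, Job 4 at 15, Job 5 at 28, Job 6 at 23, Job 7 at 24, Job 8 at 27. The latest is day 28.

28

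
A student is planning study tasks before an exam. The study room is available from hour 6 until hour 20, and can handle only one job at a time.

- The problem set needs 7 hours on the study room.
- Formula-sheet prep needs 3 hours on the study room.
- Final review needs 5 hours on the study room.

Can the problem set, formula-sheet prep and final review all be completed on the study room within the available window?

No

The study room window is 20 − 6 = 14 hours.
Running back to back, the jobs need 7 + 3 + 5 = 15 hours on the study room.
Since 15 > 14, they cannot all fit.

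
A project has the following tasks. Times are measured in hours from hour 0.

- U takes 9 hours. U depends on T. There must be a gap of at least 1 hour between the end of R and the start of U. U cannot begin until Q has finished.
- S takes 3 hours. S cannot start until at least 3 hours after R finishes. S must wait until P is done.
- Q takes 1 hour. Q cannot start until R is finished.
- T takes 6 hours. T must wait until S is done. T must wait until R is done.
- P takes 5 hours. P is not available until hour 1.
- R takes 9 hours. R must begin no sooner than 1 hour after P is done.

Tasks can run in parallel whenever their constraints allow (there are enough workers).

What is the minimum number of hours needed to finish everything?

P waits on its own release at hour 1, so it starts at hour 1 and finishes at 1 + 5 = hour 6.
R waits on P (finishes hour 6, plus 1-hour gap → hour 7), so it starts at hour 7 and finishes at 7 + 9 = hour 16.
S cannot start until R (finishes hour 16, plus 3-hour gap → hour 19); P (finishes hour 6). The controlling bound is hour 19, so S finishes at 19 + 3 = hour 22.
T cannot start until S (finishes hour 22); R (finishes hour 16). The controlling bound is hour 22, so T finishes at 22 + 6 = hour 28.
Q waits on R (finishes hour 16), so it starts at hour 16 and finishes at 16 + 1 = hour 17.
U cannot start until T (finishes hour 28); R (finishes hour 16, plus 1-hour gap → hour 17); Q (finishes hour 17). The controlling bound is hour 28, so U finishes at 28 + 9 = hour 37.
All tasks are finished once the last one completes. Finish times: P at 6, Q at 17, R at 16, S at 22, T at 28, U at 37. The latest is hour 37.

37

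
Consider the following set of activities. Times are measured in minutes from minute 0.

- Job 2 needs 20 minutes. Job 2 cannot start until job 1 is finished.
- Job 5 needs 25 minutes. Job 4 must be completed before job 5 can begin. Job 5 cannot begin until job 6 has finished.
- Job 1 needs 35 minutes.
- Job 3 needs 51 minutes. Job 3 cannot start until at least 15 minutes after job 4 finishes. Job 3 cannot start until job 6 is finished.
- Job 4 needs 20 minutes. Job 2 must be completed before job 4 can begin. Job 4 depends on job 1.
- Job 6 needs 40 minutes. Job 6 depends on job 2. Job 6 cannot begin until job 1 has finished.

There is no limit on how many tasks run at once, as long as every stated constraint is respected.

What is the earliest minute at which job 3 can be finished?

Job 1 has no prerequisites, so it starts at minute 0 and finishes at minute 35.
Job 2 cannot begin until job 1 (finishes minute 35). It runs from minute 35 to 35 + 20 = minute 55.
Job 6 needs all of job 2 (finishes minute 55); job 1 (finishes minute 35). That puts its earliest start at minute 55; it finishes at 55 + 40 = minute 95.
Job 4 cannot start until job 2 (finishes minute 55); job 1 (finishes minute 35). The controlling bound is minute 55, so job 4 finishes at 55 + 20 = minute 75.
Job 3 has to wait for job 4 (finishes minute 75, plus 15-minute gap → minute 90); job 6 (finishes minute 95). The latest of these is minute 95, so job 3 runs minute 95 to 95 + 51 = minute 146.

146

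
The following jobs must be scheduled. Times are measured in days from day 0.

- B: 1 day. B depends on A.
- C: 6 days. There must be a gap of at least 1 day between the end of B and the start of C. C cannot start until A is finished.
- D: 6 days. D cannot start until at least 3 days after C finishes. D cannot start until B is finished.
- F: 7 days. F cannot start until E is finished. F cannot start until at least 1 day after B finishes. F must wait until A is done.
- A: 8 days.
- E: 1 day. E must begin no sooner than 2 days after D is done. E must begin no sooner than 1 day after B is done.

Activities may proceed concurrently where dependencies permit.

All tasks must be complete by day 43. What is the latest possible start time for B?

16

F has no dependents, so it just needs to finish by day 43. Starting by 43 − 7 = day 36 achieves that.
E must finish before F (must start by day 36). With a 1-day duration, E must start by 36 − 1 = day 35.
Since E (must start by day 35, minus 2-day gap → day 33) depends on it, D must finish by day 33. Backing off its 6-day duration gives a latest start of day 27.
C feeds into D (must start by day 27, minus 3-day gap → day 24); so C must finish by day 24 and therefore start by day 18.
For B: C (must start by day 18, minus 1-day gap → day 17); D (must start by day 27); E (must start by day 35, minus 1-day gap → day 34); F (must start by day 36, minus 1-day gap → day 35). The most restrictive is day 17; with a 1-day duration, B must start by day 16.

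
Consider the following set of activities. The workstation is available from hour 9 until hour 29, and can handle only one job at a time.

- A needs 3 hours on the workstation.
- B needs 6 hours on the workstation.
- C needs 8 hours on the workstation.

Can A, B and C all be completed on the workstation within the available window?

The workstation window is 29 − 9 = 20 hours.
Running back to back, the jobs need 3 + 6 + 8 = 17 hours on the workstation.
Since 17 ≤ 20, they fit within the window.

Yes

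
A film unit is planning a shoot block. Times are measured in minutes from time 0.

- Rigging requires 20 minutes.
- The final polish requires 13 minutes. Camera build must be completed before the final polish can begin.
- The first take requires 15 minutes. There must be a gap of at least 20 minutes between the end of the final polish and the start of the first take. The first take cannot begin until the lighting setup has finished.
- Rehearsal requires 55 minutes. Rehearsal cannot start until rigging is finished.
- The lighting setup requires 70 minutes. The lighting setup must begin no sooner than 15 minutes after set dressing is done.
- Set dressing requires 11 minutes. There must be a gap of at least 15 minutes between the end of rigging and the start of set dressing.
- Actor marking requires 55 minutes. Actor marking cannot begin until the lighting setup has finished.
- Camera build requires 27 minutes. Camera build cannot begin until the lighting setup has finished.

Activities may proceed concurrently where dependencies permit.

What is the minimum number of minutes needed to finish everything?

206

Rigging can start immediately at minute 0; it finishes at minute 20.
Rehearsal waits on rigging (finishes minute 20), so it starts at minute 20 and finishes at 20 + 55 = minute 75.
After rigging (finishes minute 20, plus 15-minute gap → minute 35), set dressing can start at minute 35 and finishes at minute 46.
The lighting setup cannot begin until set dressing (finishes minute 46, plus 15-minute gap → minute 61). It runs from minute 61 to 61 + 70 = minute 131.
Actor marking cannot begin until the lighting setup (finishes minute 131). It runs from minute 131 to 131 + 55 = minute 186.
Camera build cannot begin until the lighting setup (finishes minute 131). It runs from minute 131 to 131 + 27 = minute 158.
The final polish cannot begin until camera build (finishes minute 158). It runs from minute 158 to 158 + 13 = minute 171.
For the first take: the final polish (finishes minute 171, plus 20-minute gap → minute 191); the lighting setup (finishes minute 131). Taking the maximum gives a start of minute 191, and it finishes at 191 + 15 = minute 206.
All tasks are finished once the last one completes. Finish times: Rigging at 20, Set dressing at 46, The lighting setup at 131, Camera build at 158, Actor marking at 186, Rehearsal at 75, The final polish at 171, The first take at 206. The latest is minute 206.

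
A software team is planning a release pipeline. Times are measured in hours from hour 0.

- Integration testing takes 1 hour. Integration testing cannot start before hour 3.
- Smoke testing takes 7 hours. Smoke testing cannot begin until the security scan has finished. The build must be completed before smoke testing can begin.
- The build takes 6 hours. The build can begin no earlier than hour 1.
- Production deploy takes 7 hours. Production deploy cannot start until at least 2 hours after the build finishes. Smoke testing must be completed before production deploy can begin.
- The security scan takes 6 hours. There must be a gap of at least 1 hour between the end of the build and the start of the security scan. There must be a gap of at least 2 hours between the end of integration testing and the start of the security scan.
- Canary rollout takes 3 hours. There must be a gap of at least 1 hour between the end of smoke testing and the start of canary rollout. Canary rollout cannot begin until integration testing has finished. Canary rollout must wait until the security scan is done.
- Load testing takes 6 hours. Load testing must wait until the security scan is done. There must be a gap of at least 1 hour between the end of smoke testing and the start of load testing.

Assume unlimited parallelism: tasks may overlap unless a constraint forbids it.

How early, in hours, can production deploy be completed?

28

Integration testing waits on its own release at hour 3, so it starts at hour 3 and finishes at 3 + 1 = hour 4.
The build waits on its own release at hour 1, so it starts at hour 1 and finishes at 1 + 6 = hour 7.
The security scan needs all of the build (finishes hour 7, plus 1-hour gap → hour 8); integration testing (finishes hour 4, plus 2-hour gap → hour 6). That puts its earliest start at hour 8; it finishes at 8 + 6 = hour 14.
Smoke testing needs all of the security scan (finishes hour 14); the build (finishes hour 7). That puts its earliest start at hour 14; it finishes at 14 + 7 = hour 21.
For production deploy: the build (finishes hour 7, plus 2-hour gap → hour 9); smoke testing (finishes hour 21). Taking the maximum gives a start of hour 21, and it finishes at 21 + 7 = hour 28.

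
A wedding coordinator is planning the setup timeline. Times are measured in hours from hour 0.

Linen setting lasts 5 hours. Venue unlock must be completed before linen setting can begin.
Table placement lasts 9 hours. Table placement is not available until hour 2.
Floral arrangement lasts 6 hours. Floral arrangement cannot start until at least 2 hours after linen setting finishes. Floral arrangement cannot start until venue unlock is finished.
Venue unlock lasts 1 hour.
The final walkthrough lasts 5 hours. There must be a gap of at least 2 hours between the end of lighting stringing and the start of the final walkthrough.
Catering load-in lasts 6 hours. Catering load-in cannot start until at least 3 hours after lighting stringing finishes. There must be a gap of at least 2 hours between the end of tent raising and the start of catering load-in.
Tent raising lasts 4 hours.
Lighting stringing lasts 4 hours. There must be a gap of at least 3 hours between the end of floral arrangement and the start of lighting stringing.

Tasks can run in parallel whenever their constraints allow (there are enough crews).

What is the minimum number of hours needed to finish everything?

Table placement cannot begin until its own release at hour 2. It runs from hour 2 to 2 + 9 = hour 11.
Tent raising has no prerequisites, so it starts at hour 0 and finishes at hour 4.
Venue unlock has no prerequisites, so it starts at hour 0 and finishes at hour 1.
Linen setting cannot begin until venue unlock (finishes hour 1). It runs from hour 1 to 1 + 5 = hour 6.
Floral arrangement needs all of linen setting (finishes hour 6, plus 2-hour gap → hour 8); venue unlock (finishes hour 1). That puts its earliest start at hour 8; it finishes at 8 + 6 = hour 14.
Lighting stringing cannot begin until floral arrangement (finishes hour 14, plus 3-hour gap → hour 17). It runs from hour 17 to 17 + 4 = hour 21.
The final walkthrough cannot begin until lighting stringing (finishes hour 21, plus 2-hour gap → hour 23). It runs from hour 23 to 23 + 5 = hour 28.
Catering load-in needs all of lighting stringing (finishes hour 21, plus 3-hour gap → hour 24); tent raising (finishes hour 4, plus 2-hour gap → hour 6). That puts its earliest start at hour 24; it finishes at 24 + 6 = hour 30.
All tasks are finished once the last one completes. Finish times: Venue unlock at 1, Tent raising at 4, Table placement at 11, Linen setting at 6, Floral arrangement at 14, Lighting stringing at 21, Catering load-in at 30, The final walkthrough at 28. The latest is hour 30.

30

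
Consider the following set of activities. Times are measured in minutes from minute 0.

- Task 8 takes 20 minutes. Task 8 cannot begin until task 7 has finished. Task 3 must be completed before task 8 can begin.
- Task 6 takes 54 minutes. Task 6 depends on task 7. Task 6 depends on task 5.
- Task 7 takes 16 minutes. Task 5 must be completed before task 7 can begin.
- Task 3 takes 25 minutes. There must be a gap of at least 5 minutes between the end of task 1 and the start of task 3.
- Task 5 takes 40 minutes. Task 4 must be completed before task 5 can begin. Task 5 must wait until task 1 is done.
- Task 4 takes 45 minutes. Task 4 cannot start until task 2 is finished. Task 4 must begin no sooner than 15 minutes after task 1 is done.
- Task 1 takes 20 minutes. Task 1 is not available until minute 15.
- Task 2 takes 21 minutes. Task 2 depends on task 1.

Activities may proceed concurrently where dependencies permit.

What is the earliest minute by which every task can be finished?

Task 1 cannot begin until its own release at minute 15. It runs from minute 15 to 15 + 20 = minute 35.
Task 3 waits on task 1 (finishes minute 35, plus 5-minute gap → minute 40), so it starts at minute 40 and finishes at 40 + 25 = minute 65.
Task 2 waits on task 1 (finishes minute 35), so it starts at minute 35 and finishes at 35 + 21 = minute 56.
Task 4 has to wait for task 2 (finishes minute 56); task 1 (finishes minute 35, plus 15-minute gap → minute 50). The latest of these is minute 56, so task 4 runs minute 56 to 56 + 45 = minute 101.
For task 5: task 4 (finishes minute 101); task 1 (finishes minute 35). Taking the maximum gives a start of minute 101, and it finishes at 101 + 40 = minute 141.
After task 5 (finishes minute 141), task 7 can start at minute 141 and finishes at minute 157.
Task 8 has to wait for task 7 (finishes minute 157); task 3 (finishes minute 65). The latest of these is minute 157, so task 8 runs minute 157 to 157 + 20 = minute 177.
Task 6 cannot start until task 7 (finishes minute 157); task 5 (finishes minute 141). The controlling bound is minute 157, so task 6 finishes at 157 + 54 = minute 211.
All tasks are finished once the last one completes. Finish times: Task 1 at 35, Task 2 at 56, Task 3 at 65, Task 4 at 101, Task 5 at 141, Task 6 at 211, Task 7 at 157, Task 8 at 177. The latest is minute 211.

211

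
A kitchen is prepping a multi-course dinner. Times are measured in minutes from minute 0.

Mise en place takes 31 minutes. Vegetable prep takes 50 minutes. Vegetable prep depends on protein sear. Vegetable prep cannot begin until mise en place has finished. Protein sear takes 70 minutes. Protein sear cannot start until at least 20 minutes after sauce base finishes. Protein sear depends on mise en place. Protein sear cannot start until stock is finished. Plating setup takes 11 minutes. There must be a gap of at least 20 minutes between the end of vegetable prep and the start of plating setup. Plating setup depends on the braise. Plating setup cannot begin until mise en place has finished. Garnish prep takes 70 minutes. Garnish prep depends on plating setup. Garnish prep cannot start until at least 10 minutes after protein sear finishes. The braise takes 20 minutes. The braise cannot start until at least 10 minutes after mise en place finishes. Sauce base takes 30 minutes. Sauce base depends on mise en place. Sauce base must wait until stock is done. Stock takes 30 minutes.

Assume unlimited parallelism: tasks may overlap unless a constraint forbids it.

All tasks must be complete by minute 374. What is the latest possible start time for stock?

Garnish prep must finish by minute 374; it takes 70 minutes, so it must start by 374 − 70 = minute 304.
Since garnish prep (must start by minute 304) depends on it, plating setup must finish by minute 304. Backing off its 11-minute duration gives a latest start of minute 293.
Vegetable prep must finish before plating setup (must start by minute 293, minus 20-minute gap → minute 273). With a 50-minute duration, vegetable prep must start by 273 − 50 = minute 223.
For protein sear: vegetable prep (must start by minute 223); garnish prep (must start by minute 304, minus 10-minute gap → minute 294). The most restrictive is minute 223; with a 70-minute duration, protein sear must start by minute 153.
Sauce base feeds into protein sear (must start by minute 153, minus 20-minute gap → minute 133); so sauce base must finish by minute 133 and therefore start by minute 103.
Stock has several dependents: sauce base (must start by minute 103); protein sear (must start by minute 153). The earliest of those limits is minute 103, so stock must start by 103 − 30 = minute 73.

73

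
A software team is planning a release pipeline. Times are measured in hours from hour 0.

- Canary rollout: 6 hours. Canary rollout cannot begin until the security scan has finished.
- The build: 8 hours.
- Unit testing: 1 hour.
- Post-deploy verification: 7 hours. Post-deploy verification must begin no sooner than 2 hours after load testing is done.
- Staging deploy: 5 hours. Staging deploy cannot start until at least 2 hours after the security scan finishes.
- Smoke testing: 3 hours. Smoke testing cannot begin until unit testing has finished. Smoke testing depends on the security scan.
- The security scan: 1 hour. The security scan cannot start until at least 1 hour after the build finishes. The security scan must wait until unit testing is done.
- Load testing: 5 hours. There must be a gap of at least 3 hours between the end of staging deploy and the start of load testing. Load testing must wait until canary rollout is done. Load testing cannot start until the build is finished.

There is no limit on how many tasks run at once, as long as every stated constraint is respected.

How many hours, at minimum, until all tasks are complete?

34

Nothing blocks unit testing, so it runs from hour 0 to hour 1.
The build can start immediately at hour 0; it finishes at hour 8.
For the security scan: the build (finishes hour 8, plus 1-hour gap → hour 9); unit testing (finishes hour 1). Taking the maximum gives a start of hour 9, and it finishes at 9 + 1 = hour 10.
After the security scan (finishes hour 10), canary rollout can start at hour 10 and finishes at hour 16.
Smoke testing cannot start until unit testing (finishes hour 1); the security scan (finishes hour 10). The controlling bound is hour 10, so smoke testing finishes at 10 + 3 = hour 13.
Staging deploy waits on the security scan (finishes hour 10, plus 2-hour gap → hour 12), so it starts at hour 12 and finishes at 12 + 5 = hour 17.
Load testing needs all of staging deploy (finishes hour 17, plus 3-hour gap → hour 20); canary rollout (finishes hour 16); the build (finishes hour 8). That puts its earliest start at hour 20; it finishes at 20 + 5 = hour 25.
Post-deploy verification waits on load testing (finishes hour 25, plus 2-hour gap → hour 27), so it starts at hour 27 and finishes at 27 + 7 = hour 34.
All tasks are finished once the last one completes. Finish times: The build at 8, Unit testing at 1, The security scan at 10, Staging deploy at 17, Smoke testing at 13, Canary rollout at 16, Load testing at 25, Post-deploy verification at 34. The latest is hour 34.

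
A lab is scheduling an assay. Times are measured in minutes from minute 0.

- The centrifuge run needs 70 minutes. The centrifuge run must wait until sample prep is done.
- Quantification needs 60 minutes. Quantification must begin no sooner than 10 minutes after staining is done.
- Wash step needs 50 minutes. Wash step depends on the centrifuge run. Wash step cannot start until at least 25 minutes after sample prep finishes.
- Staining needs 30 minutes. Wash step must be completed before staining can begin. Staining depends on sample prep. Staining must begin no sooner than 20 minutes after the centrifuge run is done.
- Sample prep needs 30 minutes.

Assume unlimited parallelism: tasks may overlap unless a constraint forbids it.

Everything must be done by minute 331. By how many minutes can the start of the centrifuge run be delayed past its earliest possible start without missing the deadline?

Nothing blocks sample prep, so it runs from minute 0 to minute 30.
After sample prep (finishes minute 30), the centrifuge run can start at minute 30 and finishes at minute 100.

Working backward from the deadline:
Quantification has no dependents, so it just needs to finish by minute 331. Starting by 331 − 60 = minute 271 achieves that.
Staining feeds into quantification (must start by minute 271, minus 10-minute gap → minute 261); so staining must finish by minute 261 and therefore start by minute 231.
Since staining (must start by minute 231) depends on it, wash step must finish by minute 231. Backing off its 50-minute duration gives a latest start of minute 181.
For the centrifuge run: wash step (must start by minute 181); staining (must start by minute 231, minus 20-minute gap → minute 211). The most restrictive is minute 181; with a 70-minute duration, the centrifuge run must start by minute 111.
So the centrifuge run can start as early as minute 30 and as late as minute 111, giving 111 − 30 = 81 minutes of slack.

81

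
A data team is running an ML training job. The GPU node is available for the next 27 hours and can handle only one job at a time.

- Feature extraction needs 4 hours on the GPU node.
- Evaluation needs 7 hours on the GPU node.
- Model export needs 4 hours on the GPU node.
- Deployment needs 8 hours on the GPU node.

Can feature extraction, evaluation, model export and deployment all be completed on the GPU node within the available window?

Running back to back, the jobs need 4 + 7 + 4 + 8 = 23 hours on the GPU node.
Since 23 ≤ 27, they fit within the window.

Yes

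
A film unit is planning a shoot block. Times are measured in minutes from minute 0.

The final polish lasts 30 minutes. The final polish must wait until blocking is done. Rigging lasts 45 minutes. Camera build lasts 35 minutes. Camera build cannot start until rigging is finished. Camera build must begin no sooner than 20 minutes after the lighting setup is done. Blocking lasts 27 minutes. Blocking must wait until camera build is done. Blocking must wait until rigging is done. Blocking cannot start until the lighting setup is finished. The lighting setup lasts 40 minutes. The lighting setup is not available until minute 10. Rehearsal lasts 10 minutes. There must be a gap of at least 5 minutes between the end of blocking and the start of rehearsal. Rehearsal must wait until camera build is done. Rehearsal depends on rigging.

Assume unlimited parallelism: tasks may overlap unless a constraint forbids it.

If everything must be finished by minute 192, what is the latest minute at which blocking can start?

To finish by minute 192, rehearsal (duration 10) must start no later than minute 182.
Nothing follows the final polish; the deadline of minute 192 is its only limit. It must start by 192 − 30 = minute 162.
For blocking: rehearsal (must start by minute 182, minus 5-minute gap → minute 177); the final polish (must start by minute 162). The most restrictive is minute 162; with a 27-minute duration, blocking must start by minute 135.

135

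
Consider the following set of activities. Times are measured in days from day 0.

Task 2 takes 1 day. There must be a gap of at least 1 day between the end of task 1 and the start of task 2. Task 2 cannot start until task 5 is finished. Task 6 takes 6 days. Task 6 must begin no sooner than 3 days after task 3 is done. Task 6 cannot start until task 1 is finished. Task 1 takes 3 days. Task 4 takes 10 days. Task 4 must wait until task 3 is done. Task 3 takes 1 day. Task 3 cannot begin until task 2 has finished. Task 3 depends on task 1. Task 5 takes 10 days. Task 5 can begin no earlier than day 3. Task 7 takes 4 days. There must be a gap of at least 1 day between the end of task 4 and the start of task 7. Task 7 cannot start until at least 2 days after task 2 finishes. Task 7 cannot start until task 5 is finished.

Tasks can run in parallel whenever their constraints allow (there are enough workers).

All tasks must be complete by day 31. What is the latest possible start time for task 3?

Task 7 has no dependents, so it just needs to finish by day 31. Starting by 31 − 4 = day 27 achieves that.
Task 4 feeds into task 7 (must start by day 27, minus 1-day gap → day 26); so task 4 must finish by day 26 and therefore start by day 16.
Task 6 has no dependents, so it just needs to finish by day 31. Starting by 31 − 6 = day 25 achieves that.
Task 3 has several dependents: task 4 (must start by day 16); task 6 (must start by day 25, minus 3-day gap → day 22). The earliest of those limits is day 16, so task 3 must start by 16 − 1 = day 15.

15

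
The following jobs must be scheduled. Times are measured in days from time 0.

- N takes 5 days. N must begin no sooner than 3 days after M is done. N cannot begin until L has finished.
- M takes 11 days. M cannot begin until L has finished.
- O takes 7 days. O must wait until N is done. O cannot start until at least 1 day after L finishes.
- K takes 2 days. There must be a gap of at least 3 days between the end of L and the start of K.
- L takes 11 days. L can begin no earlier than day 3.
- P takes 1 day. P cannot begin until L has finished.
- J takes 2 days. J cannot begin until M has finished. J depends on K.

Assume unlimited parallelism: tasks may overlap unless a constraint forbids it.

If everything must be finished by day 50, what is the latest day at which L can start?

13

J has no dependents, so it just needs to finish by day 50. Starting by 50 − 2 = day 48 achieves that.
K must finish before J (must start by day 48). With a 2-day duration, K must start by 48 − 2 = day 46.
Nothing follows O; the deadline of day 50 is its only limit. It must start by 50 − 7 = day 43.
Since O (must start by day 43) depends on it, N must finish by day 43. Backing off its 5-day duration gives a latest start of day 38.
For M: J (must start by day 48); N (must start by day 38, minus 3-day gap → day 35). The most restrictive is day 35; with an 11-day duration, M must start by day 24.
To finish by day 50, P (duration 1) must start no later than day 49.
For L: K (must start by day 46, minus 3-day gap → day 43); M (must start by day 24); N (must start by day 38); O (must start by day 43, minus 1-day gap → day 42); P (must start by day 49). The most restrictive is day 24; with an 11-day duration, L must start by day 13.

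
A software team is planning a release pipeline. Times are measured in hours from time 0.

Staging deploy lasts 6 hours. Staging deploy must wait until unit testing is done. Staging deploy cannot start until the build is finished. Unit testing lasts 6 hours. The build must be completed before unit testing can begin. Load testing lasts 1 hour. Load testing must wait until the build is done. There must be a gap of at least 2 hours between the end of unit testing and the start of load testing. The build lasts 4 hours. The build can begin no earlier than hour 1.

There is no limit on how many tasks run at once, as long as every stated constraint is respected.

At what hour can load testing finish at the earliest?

14

After its own release at hour 1, the build can start at hour 1 and finishes at hour 5.
Unit testing waits on the build (finishes hour 5), so it starts at hour 5 and finishes at 5 + 6 = hour 11.
Load testing needs all of the build (finishes hour 5); unit testing (finishes hour 11, plus 2-hour gap → hour 13). That puts its earliest start at hour 13; it finishes at 13 + 1 = hour 14.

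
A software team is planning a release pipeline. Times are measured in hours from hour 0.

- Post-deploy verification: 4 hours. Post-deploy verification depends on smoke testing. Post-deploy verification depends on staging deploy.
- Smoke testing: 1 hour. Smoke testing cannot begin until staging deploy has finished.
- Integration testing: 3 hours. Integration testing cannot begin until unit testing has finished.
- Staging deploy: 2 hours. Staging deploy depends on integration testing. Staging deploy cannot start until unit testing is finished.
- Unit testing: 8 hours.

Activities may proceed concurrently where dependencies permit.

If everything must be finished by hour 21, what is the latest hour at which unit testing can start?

To finish by hour 21, post-deploy verification (duration 4) must start no later than hour 17.
Smoke testing feeds into post-deploy verification (must start by hour 17); so smoke testing must finish by hour 17 and therefore start by hour 16.
Staging deploy must finish in time for smoke testing (must start by hour 16); post-deploy verification (must start by hour 17). The tightest is hour 16, so staging deploy must start by 16 − 2 = hour 14.
Integration testing must finish before staging deploy (must start by hour 14). With a 3-hour duration, integration testing must start by 14 − 3 = hour 11.
Unit testing feeds integration testing (must start by hour 11); staging deploy (must start by hour 14). Taking the minimum, unit testing must finish by hour 11 and start by 11 − 8 = hour 3.

3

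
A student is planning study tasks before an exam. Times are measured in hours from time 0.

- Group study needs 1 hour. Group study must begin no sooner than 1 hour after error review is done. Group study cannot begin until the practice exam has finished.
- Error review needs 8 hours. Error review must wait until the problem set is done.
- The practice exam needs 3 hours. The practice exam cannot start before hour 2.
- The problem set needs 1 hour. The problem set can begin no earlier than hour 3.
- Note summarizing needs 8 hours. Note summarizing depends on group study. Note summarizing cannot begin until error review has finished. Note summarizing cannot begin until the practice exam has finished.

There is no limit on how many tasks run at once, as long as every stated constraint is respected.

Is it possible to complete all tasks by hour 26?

The practice exam waits on its own release at hour 2, so it starts at hour 2 and finishes at 2 + 3 = hour 5.
After its own release at hour 3, the problem set can start at hour 3 and finishes at hour 4.
After the problem set (finishes hour 4), error review can start at hour 4 and finishes at hour 12.
Group study has to wait for error review (finishes hour 12, plus 1-hour gap → hour 13); the practice exam (finishes hour 5). The latest of these is hour 13, so group study runs hour 13 to 13 + 1 = hour 14.
Note summarizing has to wait for group study (finishes hour 14); error review (finishes hour 12); the practice exam (finishes hour 5). The latest of these is hour 14, so note summarizing runs hour 14 to 14 + 8 = hour 22.
Every task is finished by hour 22, which is no later than the deadline of 26, so the schedule is feasible.

Yes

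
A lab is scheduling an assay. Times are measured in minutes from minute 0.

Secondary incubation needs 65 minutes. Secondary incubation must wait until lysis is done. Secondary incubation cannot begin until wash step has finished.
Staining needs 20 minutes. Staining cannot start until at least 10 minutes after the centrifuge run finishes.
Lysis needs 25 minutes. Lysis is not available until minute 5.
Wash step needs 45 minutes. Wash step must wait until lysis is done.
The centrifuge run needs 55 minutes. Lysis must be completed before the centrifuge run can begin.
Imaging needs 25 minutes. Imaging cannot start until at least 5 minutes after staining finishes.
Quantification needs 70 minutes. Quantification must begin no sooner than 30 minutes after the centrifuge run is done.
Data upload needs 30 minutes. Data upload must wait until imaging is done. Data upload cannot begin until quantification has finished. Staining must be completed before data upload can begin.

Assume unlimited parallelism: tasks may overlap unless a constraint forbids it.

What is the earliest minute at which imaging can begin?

120

After its own release at minute 5, lysis can start at minute 5 and finishes at minute 30.
The centrifuge run waits on lysis (finishes minute 30), so it starts at minute 30 and finishes at 30 + 55 = minute 85.
Staining cannot begin until the centrifuge run (finishes minute 85, plus 10-minute gap → minute 95). It runs from minute 95 to 95 + 20 = minute 115.
Imaging waits on staining (finishes minute 115, plus 5-minute gap → minute 120), so the earliest it can start is minute 120.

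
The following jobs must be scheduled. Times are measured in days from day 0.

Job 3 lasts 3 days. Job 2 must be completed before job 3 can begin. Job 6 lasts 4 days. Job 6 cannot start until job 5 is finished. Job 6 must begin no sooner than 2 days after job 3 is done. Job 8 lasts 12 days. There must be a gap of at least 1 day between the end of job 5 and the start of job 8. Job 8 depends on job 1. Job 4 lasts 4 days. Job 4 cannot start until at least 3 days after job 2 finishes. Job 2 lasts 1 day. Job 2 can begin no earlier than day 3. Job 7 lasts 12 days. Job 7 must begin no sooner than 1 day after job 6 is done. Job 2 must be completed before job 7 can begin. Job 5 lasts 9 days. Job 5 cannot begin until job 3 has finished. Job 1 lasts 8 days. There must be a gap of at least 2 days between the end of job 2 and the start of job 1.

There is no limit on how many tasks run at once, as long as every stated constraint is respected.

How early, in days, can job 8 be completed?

29

After its own release at day 3, job 2 can start at day 3 and finishes at day 4.
Job 3 waits on job 2 (finishes day 4), so it starts at day 4 and finishes at 4 + 3 = day 7.
Job 5 waits on job 3 (finishes day 7), so it starts at day 7 and finishes at 7 + 9 = day 16.
After job 2 (finishes day 4, plus 2-day gap → day 6), job 1 can start at day 6 and finishes at day 14.
Job 8 needs all of job 5 (finishes day 16, plus 1-day gap → day 17); job 1 (finishes day 14). That puts its earliest start at day 17; it finishes at 17 + 12 = day 29.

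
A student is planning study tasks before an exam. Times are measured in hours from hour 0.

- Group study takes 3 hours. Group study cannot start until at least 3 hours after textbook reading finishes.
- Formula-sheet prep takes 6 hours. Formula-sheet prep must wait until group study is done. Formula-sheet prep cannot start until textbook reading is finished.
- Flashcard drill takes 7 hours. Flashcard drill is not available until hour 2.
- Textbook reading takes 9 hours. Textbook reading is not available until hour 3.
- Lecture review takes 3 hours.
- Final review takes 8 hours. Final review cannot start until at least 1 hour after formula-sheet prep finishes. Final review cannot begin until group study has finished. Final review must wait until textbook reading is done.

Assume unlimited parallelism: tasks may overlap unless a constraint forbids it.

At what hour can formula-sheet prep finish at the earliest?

24

Textbook reading cannot begin until its own release at hour 3. It runs from hour 3 to 3 + 9 = hour 12.
After textbook reading (finishes hour 12, plus 3-hour gap → hour 15), group study can start at hour 15 and finishes at hour 18.
Formula-sheet prep has to wait for group study (finishes hour 18); textbook reading (finishes hour 12). The latest of these is hour 18, so formula-sheet prep runs hour 18 to 18 + 6 = hour 24.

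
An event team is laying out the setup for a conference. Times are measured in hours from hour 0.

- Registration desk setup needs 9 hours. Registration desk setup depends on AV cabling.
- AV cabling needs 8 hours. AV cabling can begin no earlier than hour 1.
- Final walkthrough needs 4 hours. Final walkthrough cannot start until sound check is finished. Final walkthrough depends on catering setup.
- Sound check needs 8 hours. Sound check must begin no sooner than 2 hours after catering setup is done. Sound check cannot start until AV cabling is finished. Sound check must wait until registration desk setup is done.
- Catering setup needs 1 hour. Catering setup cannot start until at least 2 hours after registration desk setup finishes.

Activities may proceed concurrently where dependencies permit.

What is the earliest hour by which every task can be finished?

35

After its own release at hour 1, AV cabling can start at hour 1 and finishes at hour 9.
Registration desk setup waits on AV cabling (finishes hour 9), so it starts at hour 9 and finishes at 9 + 9 = hour 18.
After registration desk setup (finishes hour 18, plus 2-hour gap → hour 20), catering setup can start at hour 20 and finishes at hour 21.
For sound check: catering setup (finishes hour 21, plus 2-hour gap → hour 23); AV cabling (finishes hour 9); registration desk setup (finishes hour 18). Taking the maximum gives a start of hour 23, and it finishes at 23 + 8 = hour 31.
Final walkthrough has to wait for sound check (finishes hour 31); catering setup (finishes hour 21). The latest of these is hour 31, so final walkthrough runs hour 31 to 31 + 4 = hour 35.
All tasks are finished once the last one completes. Finish times: AV cabling at 9, Registration desk setup at 18, Catering setup at 21, Sound check at 31, Final walkthrough at 35. The latest is hour 35.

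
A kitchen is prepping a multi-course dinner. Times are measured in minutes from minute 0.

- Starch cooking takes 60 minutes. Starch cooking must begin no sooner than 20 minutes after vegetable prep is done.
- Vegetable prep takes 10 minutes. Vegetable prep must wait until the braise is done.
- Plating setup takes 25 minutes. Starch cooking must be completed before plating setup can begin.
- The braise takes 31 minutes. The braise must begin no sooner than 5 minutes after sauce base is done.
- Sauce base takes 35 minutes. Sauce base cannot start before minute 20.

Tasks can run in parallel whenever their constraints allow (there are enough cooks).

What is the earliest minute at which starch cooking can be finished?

Sauce base waits on its own release at minute 20, so it starts at minute 20 and finishes at 20 + 35 = minute 55.
The braise waits on sauce base (finishes minute 55, plus 5-minute gap → minute 60), so it starts at minute 60 and finishes at 60 + 31 = minute 91.
Vegetable prep waits on the braise (finishes minute 91), so it starts at minute 91 and finishes at 91 + 10 = minute 101.
Starch cooking waits on vegetable prep (finishes minute 101, plus 20-minute gap → minute 121), so it starts at minute 121 and finishes at 121 + 60 = minute 181.

181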